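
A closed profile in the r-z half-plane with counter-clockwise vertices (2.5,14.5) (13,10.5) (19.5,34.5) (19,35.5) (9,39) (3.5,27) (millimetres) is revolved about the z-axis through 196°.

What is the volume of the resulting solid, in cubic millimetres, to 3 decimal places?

Profile (r,z), 6 vertices: (2.5,14.5) (13,10.5) (19.5,34.5) (19,35.5) (9,39) (3.5,27)
edge 0: (2.5,14.5)→(13,10.5)  cross = 2.5·10.5 − 13·14.5 = -162.2500; (r_i+r_j)·cross = 15.5·-162.2500 = -2514.8750
edge 1: (13,10.5)→(19.5,34.5)  cross = 13·34.5 − 19.5·10.5 = 243.7500; (r_i+r_j)·cross = 32.5·243.7500 = 7921.8750
edge 2: (19.5,34.5)→(19,35.5)  cross = 19.5·35.5 − 19·34.5 = 36.7500; (r_i+r_j)·cross = 38.5·36.7500 = 1414.8750
edge 3: (19,35.5)→(9,39)  cross = 19·39 − 9·35.5 = 421.5000; (r_i+r_j)·cross = 28·421.5000 = 11802.0000
edge 4: (9,39)→(3.5,27)  cross = 9·27 − 3.5·39 = 106.5000; (r_i+r_j)·cross = 12.5·106.5000 = 1331.2500
edge 5: (3.5,27)→(2.5,14.5)  cross = 3.5·14.5 − 2.5·27 = -16.7500; (r_i+r_j)·cross = 6·-16.7500 = -100.5000
Σcross = 629.5000 → A = |Σcross|/2 = 314.7500 mm²
Σ(r_i+r_j)·cross = 19854.6250 → first moment M = |Σ|/6 = 3309.1042
R_c = M/A = 3309.1042/314.7500 = 10.5134 mm
θ = 196° = 3.420845 rad
V = θ·R_c·A = 3.420845·10.5134·314.7500 = 11319.934 mm³

Volume = 11319.934 mm³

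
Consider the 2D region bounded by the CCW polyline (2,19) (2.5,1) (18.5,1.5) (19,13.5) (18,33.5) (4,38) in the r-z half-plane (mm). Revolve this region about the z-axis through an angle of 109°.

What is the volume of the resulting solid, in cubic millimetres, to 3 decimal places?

Profile (r,z), 6 vertices: (2,19) (2.5,1) (18.5,1.5) (19,13.5) (18,33.5) (4,38)
edge 0: (2,19)→(2.5,1)  cross = 2·1 − 2.5·19 = -45.5000; (r_i+r_j)·cross = 4.5·-45.5000 = -204.7500
edge 1: (2.5,1)→(18.5,1.5)  cross = 2.5·1.5 − 18.5·1 = -14.7500; (r_i+r_j)·cross = 21·-14.7500 = -309.7500
edge 2: (18.5,1.5)→(19,13.5)  cross = 18.5·13.5 − 19·1.5 = 221.2500; (r_i+r_j)·cross = 37.5·221.2500 = 8296.8750
edge 3: (19,13.5)→(18,33.5)  cross = 19·33.5 − 18·13.5 = 393.5000; (r_i+r_j)·cross = 37·393.5000 = 14559.5000
edge 4: (18,33.5)→(4,38)  cross = 18·38 − 4·33.5 = 550.0000; (r_i+r_j)·cross = 22·550.0000 = 12100.0000
edge 5: (4,38)→(2,19)  cross = 4·19 − 2·38 = 0.0000; (r_i+r_j)·cross = 6·0.0000 = 0.0000
Σcross = 1104.5000 → A = |Σcross|/2 = 552.2500 mm²
Σ(r_i+r_j)·cross = 34441.8750 → first moment M = |Σ|/6 = 5740.3125
R_c = M/A = 5740.3125/552.2500 = 10.3944 mm
θ = 109° = 1.902409 rad
V = θ·R_c·A = 1.902409·10.3944·552.2500 = 10920.422 mm³

Volume = 10920.422 mm³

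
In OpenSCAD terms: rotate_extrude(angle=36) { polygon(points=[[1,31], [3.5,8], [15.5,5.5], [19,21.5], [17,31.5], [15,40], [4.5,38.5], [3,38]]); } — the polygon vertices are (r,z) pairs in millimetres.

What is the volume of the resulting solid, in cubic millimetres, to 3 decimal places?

Profile (r,z), 8 vertices: (1,31) (3.5,8) (15.5,5.5) (19,21.5) (17,31.5) (15,40) (4.5,38.5) (3,38)
edge 0: (1,31)→(3.5,8)  cross = 1·8 − 3.5·31 = -100.5000; (r_i+r_j)·cross = 4.5·-100.5000 = -452.2500
edge 1: (3.5,8)→(15.5,5.5)  cross = 3.5·5.5 − 15.5·8 = -104.7500; (r_i+r_j)·cross = 19·-104.7500 = -1990.2500
edge 2: (15.5,5.5)→(19,21.5)  cross = 15.5·21.5 − 19·5.5 = 228.7500; (r_i+r_j)·cross = 34.5·228.7500 = 7891.8750
edge 3: (19,21.5)→(17,31.5)  cross = 19·31.5 − 17·21.5 = 233.0000; (r_i+r_j)·cross = 36·233.0000 = 8388.0000
edge 4: (17,31.5)→(15,40)  cross = 17·40 − 15·31.5 = 207.5000; (r_i+r_j)·cross = 32·207.5000 = 6640.0000
edge 5: (15,40)→(4.5,38.5)  cross = 15·38.5 − 4.5·40 = 397.5000; (r_i+r_j)·cross = 19.5·397.5000 = 7751.2500
edge 6: (4.5,38.5)→(3,38)  cross = 4.5·38 − 3·38.5 = 55.5000; (r_i+r_j)·cross = 7.5·55.5000 = 416.2500
edge 7: (3,38)→(1,31)  cross = 3·31 − 1·38 = 55.0000; (r_i+r_j)·cross = 4·55.0000 = 220.0000
Σcross = 972.0000 → A = |Σcross|/2 = 486.0000 mm²
Σ(r_i+r_j)·cross = 28864.8750 → first moment M = |Σ|/6 = 4810.8125
R_c = M/A = 4810.8125/486.0000 = 9.8988 mm
θ = 36° = 0.628319 rad
V = θ·R_c·A = 0.628319·9.8988·486.0000 = 3022.723 mm³

Volume = 3022.723 mm³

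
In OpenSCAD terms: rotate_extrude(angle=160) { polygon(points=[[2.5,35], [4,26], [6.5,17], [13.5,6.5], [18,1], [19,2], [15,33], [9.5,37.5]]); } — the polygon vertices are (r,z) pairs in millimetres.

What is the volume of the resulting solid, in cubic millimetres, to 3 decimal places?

Profile (r,z), 8 vertices: (2.5,35) (4,26) (6.5,17) (13.5,6.5) (18,1) (19,2) (15,33) (9.5,37.5)
edge 0: (2.5,35)→(4,26)  cross = 2.5·26 − 4·35 = -75.0000; (r_i+r_j)·cross = 6.5·-75.0000 = -487.5000
edge 1: (4,26)→(6.5,17)  cross = 4·17 − 6.5·26 = -101.0000; (r_i+r_j)·cross = 10.5·-101.0000 = -1060.5000
edge 2: (6.5,17)→(13.5,6.5)  cross = 6.5·6.5 − 13.5·17 = -187.2500; (r_i+r_j)·cross = 20·-187.2500 = -3745.0000
edge 3: (13.5,6.5)→(18,1)  cross = 13.5·1 − 18·6.5 = -103.5000; (r_i+r_j)·cross = 31.5·-103.5000 = -3260.2500
edge 4: (18,1)→(19,2)  cross = 18·2 − 19·1 = 17.0000; (r_i+r_j)·cross = 37·17.0000 = 629.0000
edge 5: (19,2)→(15,33)  cross = 19·33 − 15·2 = 597.0000; (r_i+r_j)·cross = 34·597.0000 = 20298.0000
edge 6: (15,33)→(9.5,37.5)  cross = 15·37.5 − 9.5·33 = 249.0000; (r_i+r_j)·cross = 24.5·249.0000 = 6100.5000
edge 7: (9.5,37.5)→(2.5,35)  cross = 9.5·35 − 2.5·37.5 = 238.7500; (r_i+r_j)·cross = 12·238.7500 = 2865.0000
Σcross = 635.0000 → A = |Σcross|/2 = 317.5000 mm²
Σ(r_i+r_j)·cross = 21339.2500 → first moment M = |Σ|/6 = 3556.5417
R_c = M/A = 3556.5417/317.5000 = 11.2017 mm
θ = 160° = 2.792527 rad
V = θ·R_c·A = 2.792527·11.2017·317.5000 = 9931.738 mm³

Volume = 9931.738 mm³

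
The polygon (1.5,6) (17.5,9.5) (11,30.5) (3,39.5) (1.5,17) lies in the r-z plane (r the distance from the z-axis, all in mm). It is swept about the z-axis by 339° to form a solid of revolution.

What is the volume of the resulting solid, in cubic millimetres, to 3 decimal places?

Volume = 15013.294 mm³

Profile (r,z), 5 vertices: (1.5,6) (17.5,9.5) (11,30.5) (3,39.5) (1.5,17)
edge 0: (1.5,6)→(17.5,9.5)  cross = 1.5·9.5 − 17.5·6 = -90.7500; (r_i+r_j)·cross = 19·-90.7500 = -1724.2500
edge 1: (17.5,9.5)→(11,30.5)  cross = 17.5·30.5 − 11·9.5 = 429.2500; (r_i+r_j)·cross = 28.5·429.2500 = 12233.6250
edge 2: (11,30.5)→(3,39.5)  cross = 11·39.5 − 3·30.5 = 343.0000; (r_i+r_j)·cross = 14·343.0000 = 4802.0000
edge 3: (3,39.5)→(1.5,17)  cross = 3·17 − 1.5·39.5 = -8.2500; (r_i+r_j)·cross = 4.5·-8.2500 = -37.1250
edge 4: (1.5,17)→(1.5,6)  cross = 1.5·6 − 1.5·17 = -16.5000; (r_i+r_j)·cross = 3·-16.5000 = -49.5000
Σcross = 656.7500 → A = |Σcross|/2 = 328.3750 mm²
Σ(r_i+r_j)·cross = 15224.7500 → first moment M = |Σ|/6 = 2537.4583
R_c = M/A = 2537.4583/328.3750 = 7.7273 mm
θ = 339° = 5.916666 rad
V = θ·R_c·A = 5.916666·7.7273·328.3750 = 15013.294 mm³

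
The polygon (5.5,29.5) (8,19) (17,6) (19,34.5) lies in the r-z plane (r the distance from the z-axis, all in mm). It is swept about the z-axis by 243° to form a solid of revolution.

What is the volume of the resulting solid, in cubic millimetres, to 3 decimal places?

Profile (r,z), 4 vertices: (5.5,29.5) (8,19) (17,6) (19,34.5)
edge 0: (5.5,29.5)→(8,19)  cross = 5.5·19 − 8·29.5 = -131.5000; (r_i+r_j)·cross = 13.5·-131.5000 = -1775.2500
edge 1: (8,19)→(17,6)  cross = 8·6 − 17·19 = -275.0000; (r_i+r_j)·cross = 25·-275.0000 = -6875.0000
edge 2: (17,6)→(19,34.5)  cross = 17·34.5 − 19·6 = 472.5000; (r_i+r_j)·cross = 36·472.5000 = 17010.0000
edge 3: (19,34.5)→(5.5,29.5)  cross = 19·29.5 − 5.5·34.5 = 370.7500; (r_i+r_j)·cross = 24.5·370.7500 = 9083.3750
Σcross = 436.7500 → A = |Σcross|/2 = 218.3750 mm²
Σ(r_i+r_j)·cross = 17443.1250 → first moment M = |Σ|/6 = 2907.1875
R_c = M/A = 2907.1875/218.3750 = 13.3128 mm
θ = 243° = 4.241150 rad
V = θ·R_c·A = 4.241150·13.3128·218.3750 = 12329.819 mm³

Volume = 12329.819 mm³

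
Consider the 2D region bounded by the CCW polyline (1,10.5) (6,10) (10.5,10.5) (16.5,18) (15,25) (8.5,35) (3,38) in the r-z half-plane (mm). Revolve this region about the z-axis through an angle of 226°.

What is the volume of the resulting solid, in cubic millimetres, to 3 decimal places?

Volume = 8989.881 mm³

Profile (r,z), 7 vertices: (1,10.5) (6,10) (10.5,10.5) (16.5,18) (15,25) (8.5,35) (3,38)
edge 0: (1,10.5)→(6,10)  cross = 1·10 − 6·10.5 = -53.0000; (r_i+r_j)·cross = 7·-53.0000 = -371.0000
edge 1: (6,10)→(10.5,10.5)  cross = 6·10.5 − 10.5·10 = -42.0000; (r_i+r_j)·cross = 16.5·-42.0000 = -693.0000
edge 2: (10.5,10.5)→(16.5,18)  cross = 10.5·18 − 16.5·10.5 = 15.7500; (r_i+r_j)·cross = 27·15.7500 = 425.2500
edge 3: (16.5,18)→(15,25)  cross = 16.5·25 − 15·18 = 142.5000; (r_i+r_j)·cross = 31.5·142.5000 = 4488.7500
edge 4: (15,25)→(8.5,35)  cross = 15·35 − 8.5·25 = 312.5000; (r_i+r_j)·cross = 23.5·312.5000 = 7343.7500
edge 5: (8.5,35)→(3,38)  cross = 8.5·38 − 3·35 = 218.0000; (r_i+r_j)·cross = 11.5·218.0000 = 2507.0000
edge 6: (3,38)→(1,10.5)  cross = 3·10.5 − 1·38 = -6.5000; (r_i+r_j)·cross = 4·-6.5000 = -26.0000
Σcross = 587.2500 → A = |Σcross|/2 = 293.6250 mm²
Σ(r_i+r_j)·cross = 13674.7500 → first moment M = |Σ|/6 = 2279.1250
R_c = M/A = 2279.1250/293.6250 = 7.7620 mm
θ = 226° = 3.944444 rad
V = θ·R_c·A = 3.944444·7.7620·293.6250 = 8989.881 mm³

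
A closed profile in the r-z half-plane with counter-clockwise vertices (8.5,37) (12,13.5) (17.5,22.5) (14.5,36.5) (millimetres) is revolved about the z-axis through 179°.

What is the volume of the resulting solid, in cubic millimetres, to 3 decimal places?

Profile (r,z), 4 vertices: (8.5,37) (12,13.5) (17.5,22.5) (14.5,36.5)
edge 0: (8.5,37)→(12,13.5)  cross = 8.5·13.5 − 12·37 = -329.2500; (r_i+r_j)·cross = 20.5·-329.2500 = -6749.6250
edge 1: (12,13.5)→(17.5,22.5)  cross = 12·22.5 − 17.5·13.5 = 33.7500; (r_i+r_j)·cross = 29.5·33.7500 = 995.6250
edge 2: (17.5,22.5)→(14.5,36.5)  cross = 17.5·36.5 − 14.5·22.5 = 312.5000; (r_i+r_j)·cross = 32·312.5000 = 10000.0000
edge 3: (14.5,36.5)→(8.5,37)  cross = 14.5·37 − 8.5·36.5 = 226.2500; (r_i+r_j)·cross = 23·226.2500 = 5203.7500
Σcross = 243.2500 → A = |Σcross|/2 = 121.6250 mm²
Σ(r_i+r_j)·cross = 9449.7500 → first moment M = |Σ|/6 = 1574.9583
R_c = M/A = 1574.9583/121.6250 = 12.9493 mm
θ = 179° = 3.124139 rad
V = θ·R_c·A = 3.124139·12.9493·121.6250 = 4920.389 mm³

Volume = 4920.389 mm³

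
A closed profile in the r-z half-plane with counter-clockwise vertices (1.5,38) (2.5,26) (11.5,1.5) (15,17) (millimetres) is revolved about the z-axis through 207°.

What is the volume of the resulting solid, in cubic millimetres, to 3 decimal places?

Profile (r,z), 4 vertices: (1.5,38) (2.5,26) (11.5,1.5) (15,17)
edge 0: (1.5,38)→(2.5,26)  cross = 1.5·26 − 2.5·38 = -56.0000; (r_i+r_j)·cross = 4·-56.0000 = -224.0000
edge 1: (2.5,26)→(11.5,1.5)  cross = 2.5·1.5 − 11.5·26 = -295.2500; (r_i+r_j)·cross = 14·-295.2500 = -4133.5000
edge 2: (11.5,1.5)→(15,17)  cross = 11.5·17 − 15·1.5 = 173.0000; (r_i+r_j)·cross = 26.5·173.0000 = 4584.5000
edge 3: (15,17)→(1.5,38)  cross = 15·38 − 1.5·17 = 544.5000; (r_i+r_j)·cross = 16.5·544.5000 = 8984.2500
Σcross = 366.2500 → A = |Σcross|/2 = 183.1250 mm²
Σ(r_i+r_j)·cross = 9211.2500 → first moment M = |Σ|/6 = 1535.2083
R_c = M/A = 1535.2083/183.1250 = 8.3834 mm
θ = 207° = 3.612832 rad
V = θ·R_c·A = 3.612832·8.3834·183.1250 = 5546.449 mm³

Volume = 5546.449 mm³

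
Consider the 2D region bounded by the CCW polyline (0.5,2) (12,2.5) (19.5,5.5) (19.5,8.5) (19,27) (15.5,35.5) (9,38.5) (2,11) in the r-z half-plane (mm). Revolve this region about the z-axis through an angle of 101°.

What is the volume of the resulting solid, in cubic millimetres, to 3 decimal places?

Volume = 9535.442 mm³

Profile (r,z), 8 vertices: (0.5,2) (12,2.5) (19.5,5.5) (19.5,8.5) (19,27) (15.5,35.5) (9,38.5) (2,11)
edge 0: (0.5,2)→(12,2.5)  cross = 0.5·2.5 − 12·2 = -22.7500; (r_i+r_j)·cross = 12.5·-22.7500 = -284.3750
edge 1: (12,2.5)→(19.5,5.5)  cross = 12·5.5 − 19.5·2.5 = 17.2500; (r_i+r_j)·cross = 31.5·17.2500 = 543.3750
edge 2: (19.5,5.5)→(19.5,8.5)  cross = 19.5·8.5 − 19.5·5.5 = 58.5000; (r_i+r_j)·cross = 39·58.5000 = 2281.5000
edge 3: (19.5,8.5)→(19,27)  cross = 19.5·27 − 19·8.5 = 365.0000; (r_i+r_j)·cross = 38.5·365.0000 = 14052.5000
edge 4: (19,27)→(15.5,35.5)  cross = 19·35.5 − 15.5·27 = 256.0000; (r_i+r_j)·cross = 34.5·256.0000 = 8832.0000
edge 5: (15.5,35.5)→(9,38.5)  cross = 15.5·38.5 − 9·35.5 = 277.2500; (r_i+r_j)·cross = 24.5·277.2500 = 6792.6250
edge 6: (9,38.5)→(2,11)  cross = 9·11 − 2·38.5 = 22.0000; (r_i+r_j)·cross = 11·22.0000 = 242.0000
edge 7: (2,11)→(0.5,2)  cross = 2·2 − 0.5·11 = -1.5000; (r_i+r_j)·cross = 2.5·-1.5000 = -3.7500
Σcross = 971.7500 → A = |Σcross|/2 = 485.8750 mm²
Σ(r_i+r_j)·cross = 32455.8750 → first moment M = |Σ|/6 = 5409.3125
R_c = M/A = 5409.3125/485.8750 = 11.1331 mm
θ = 101° = 1.762783 rad
V = θ·R_c·A = 1.762783·11.1331·485.8750 = 9535.442 mm³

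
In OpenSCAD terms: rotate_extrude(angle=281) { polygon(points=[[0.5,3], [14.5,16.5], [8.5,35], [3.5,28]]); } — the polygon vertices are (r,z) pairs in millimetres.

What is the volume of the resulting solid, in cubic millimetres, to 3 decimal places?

Profile (r,z), 4 vertices: (0.5,3) (14.5,16.5) (8.5,35) (3.5,28)
edge 0: (0.5,3)→(14.5,16.5)  cross = 0.5·16.5 − 14.5·3 = -35.2500; (r_i+r_j)·cross = 15·-35.2500 = -528.7500
edge 1: (14.5,16.5)→(8.5,35)  cross = 14.5·35 − 8.5·16.5 = 367.2500; (r_i+r_j)·cross = 23·367.2500 = 8446.7500
edge 2: (8.5,35)→(3.5,28)  cross = 8.5·28 − 3.5·35 = 115.5000; (r_i+r_j)·cross = 12·115.5000 = 1386.0000
edge 3: (3.5,28)→(0.5,3)  cross = 3.5·3 − 0.5·28 = -3.5000; (r_i+r_j)·cross = 4·-3.5000 = -14.0000
Σcross = 444.0000 → A = |Σcross|/2 = 222.0000 mm²
Σ(r_i+r_j)·cross = 9290.0000 → first moment M = |Σ|/6 = 1548.3333
R_c = M/A = 1548.3333/222.0000 = 6.9745 mm
θ = 281° = 4.904375 rad
V = θ·R_c·A = 4.904375·6.9745·222.0000 = 7593.608 mm³

Volume = 7593.608 mm³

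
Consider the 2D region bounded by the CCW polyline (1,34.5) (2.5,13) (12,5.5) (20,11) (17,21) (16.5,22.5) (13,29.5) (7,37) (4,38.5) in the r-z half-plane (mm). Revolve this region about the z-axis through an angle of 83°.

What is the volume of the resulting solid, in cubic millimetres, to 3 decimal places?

Profile (r,z), 9 vertices: (1,34.5) (2.5,13) (12,5.5) (20,11) (17,21) (16.5,22.5) (13,29.5) (7,37) (4,38.5)
edge 0: (1,34.5)→(2.5,13)  cross = 1·13 − 2.5·34.5 = -73.2500; (r_i+r_j)·cross = 3.5·-73.2500 = -256.3750
edge 1: (2.5,13)→(12,5.5)  cross = 2.5·5.5 − 12·13 = -142.2500; (r_i+r_j)·cross = 14.5·-142.2500 = -2062.6250
edge 2: (12,5.5)→(20,11)  cross = 12·11 − 20·5.5 = 22.0000; (r_i+r_j)·cross = 32·22.0000 = 704.0000
edge 3: (20,11)→(17,21)  cross = 20·21 − 17·11 = 233.0000; (r_i+r_j)·cross = 37·233.0000 = 8621.0000
edge 4: (17,21)→(16.5,22.5)  cross = 17·22.5 − 16.5·21 = 36.0000; (r_i+r_j)·cross = 33.5·36.0000 = 1206.0000
edge 5: (16.5,22.5)→(13,29.5)  cross = 16.5·29.5 − 13·22.5 = 194.2500; (r_i+r_j)·cross = 29.5·194.2500 = 5730.3750
edge 6: (13,29.5)→(7,37)  cross = 13·37 − 7·29.5 = 274.5000; (r_i+r_j)·cross = 20·274.5000 = 5490.0000
edge 7: (7,37)→(4,38.5)  cross = 7·38.5 − 4·37 = 121.5000; (r_i+r_j)·cross = 11·121.5000 = 1336.5000
edge 8: (4,38.5)→(1,34.5)  cross = 4·34.5 − 1·38.5 = 99.5000; (r_i+r_j)·cross = 5·99.5000 = 497.5000
Σcross = 765.2500 → A = |Σcross|/2 = 382.6250 mm²
Σ(r_i+r_j)·cross = 21266.3750 → first moment M = |Σ|/6 = 3544.3958
R_c = M/A = 3544.3958/382.6250 = 9.2634 mm
θ = 83° = 1.448623 rad
V = θ·R_c·A = 1.448623·9.2634·382.6250 = 5134.494 mm³

Volume = 5134.494 mm³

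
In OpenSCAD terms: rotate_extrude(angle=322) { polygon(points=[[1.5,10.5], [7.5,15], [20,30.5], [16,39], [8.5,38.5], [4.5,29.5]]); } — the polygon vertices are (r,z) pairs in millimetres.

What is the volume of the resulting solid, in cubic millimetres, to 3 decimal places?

Profile (r,z), 6 vertices: (1.5,10.5) (7.5,15) (20,30.5) (16,39) (8.5,38.5) (4.5,29.5)
edge 0: (1.5,10.5)→(7.5,15)  cross = 1.5·15 − 7.5·10.5 = -56.2500; (r_i+r_j)·cross = 9·-56.2500 = -506.2500
edge 1: (7.5,15)→(20,30.5)  cross = 7.5·30.5 − 20·15 = -71.2500; (r_i+r_j)·cross = 27.5·-71.2500 = -1959.3750
edge 2: (20,30.5)→(16,39)  cross = 20·39 − 16·30.5 = 292.0000; (r_i+r_j)·cross = 36·292.0000 = 10512.0000
edge 3: (16,39)→(8.5,38.5)  cross = 16·38.5 − 8.5·39 = 284.5000; (r_i+r_j)·cross = 24.5·284.5000 = 6970.2500
edge 4: (8.5,38.5)→(4.5,29.5)  cross = 8.5·29.5 − 4.5·38.5 = 77.5000; (r_i+r_j)·cross = 13·77.5000 = 1007.5000
edge 5: (4.5,29.5)→(1.5,10.5)  cross = 4.5·10.5 − 1.5·29.5 = 3.0000; (r_i+r_j)·cross = 6·3.0000 = 18.0000
Σcross = 529.5000 → A = |Σcross|/2 = 264.7500 mm²
Σ(r_i+r_j)·cross = 16042.1250 → first moment M = |Σ|/6 = 2673.6875
R_c = M/A = 2673.6875/264.7500 = 10.0989 mm
θ = 322° = 5.619960 rad
V = θ·R_c·A = 5.619960·10.0989·264.7500 = 15026.017 mm³

Volume = 15026.017 mm³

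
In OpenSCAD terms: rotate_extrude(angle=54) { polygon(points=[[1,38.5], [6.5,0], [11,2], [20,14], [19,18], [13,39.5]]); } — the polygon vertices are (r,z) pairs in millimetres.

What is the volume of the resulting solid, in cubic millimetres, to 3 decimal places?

Profile (r,z), 6 vertices: (1,38.5) (6.5,0) (11,2) (20,14) (19,18) (13,39.5)
edge 0: (1,38.5)→(6.5,0)  cross = 1·0 − 6.5·38.5 = -250.2500; (r_i+r_j)·cross = 7.5·-250.2500 = -1876.8750
edge 1: (6.5,0)→(11,2)  cross = 6.5·2 − 11·0 = 13.0000; (r_i+r_j)·cross = 17.5·13.0000 = 227.5000
edge 2: (11,2)→(20,14)  cross = 11·14 − 20·2 = 114.0000; (r_i+r_j)·cross = 31·114.0000 = 3534.0000
edge 3: (20,14)→(19,18)  cross = 20·18 − 19·14 = 94.0000; (r_i+r_j)·cross = 39·94.0000 = 3666.0000
edge 4: (19,18)→(13,39.5)  cross = 19·39.5 − 13·18 = 516.5000; (r_i+r_j)·cross = 32·516.5000 = 16528.0000
edge 5: (13,39.5)→(1,38.5)  cross = 13·38.5 − 1·39.5 = 461.0000; (r_i+r_j)·cross = 14·461.0000 = 6454.0000
Σcross = 948.2500 → A = |Σcross|/2 = 474.1250 mm²
Σ(r_i+r_j)·cross = 28532.6250 → first moment M = |Σ|/6 = 4755.4375
R_c = M/A = 4755.4375/474.1250 = 10.0299 mm
θ = 54° = 0.942478 rad
V = θ·R_c·A = 0.942478·10.0299·474.1250 = 4481.894 mm³

Volume = 4481.894 mm³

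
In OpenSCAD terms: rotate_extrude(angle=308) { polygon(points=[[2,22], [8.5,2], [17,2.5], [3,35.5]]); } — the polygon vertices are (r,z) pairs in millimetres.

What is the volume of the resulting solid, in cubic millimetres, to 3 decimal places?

Profile (r,z), 4 vertices: (2,22) (8.5,2) (17,2.5) (3,35.5)
edge 0: (2,22)→(8.5,2)  cross = 2·2 − 8.5·22 = -183.0000; (r_i+r_j)·cross = 10.5·-183.0000 = -1921.5000
edge 1: (8.5,2)→(17,2.5)  cross = 8.5·2.5 − 17·2 = -12.7500; (r_i+r_j)·cross = 25.5·-12.7500 = -325.1250
edge 2: (17,2.5)→(3,35.5)  cross = 17·35.5 − 3·2.5 = 596.0000; (r_i+r_j)·cross = 20·596.0000 = 11920.0000
edge 3: (3,35.5)→(2,22)  cross = 3·22 − 2·35.5 = -5.0000; (r_i+r_j)·cross = 5·-5.0000 = -25.0000
Σcross = 395.2500 → A = |Σcross|/2 = 197.6250 mm²
Σ(r_i+r_j)·cross = 9648.3750 → first moment M = |Σ|/6 = 1608.0625
R_c = M/A = 1608.0625/197.6250 = 8.1369 mm
θ = 308° = 5.375614 rad
V = θ·R_c·A = 5.375614·8.1369·197.6250 = 8644.323 mm³

Volume = 8644.323 mm³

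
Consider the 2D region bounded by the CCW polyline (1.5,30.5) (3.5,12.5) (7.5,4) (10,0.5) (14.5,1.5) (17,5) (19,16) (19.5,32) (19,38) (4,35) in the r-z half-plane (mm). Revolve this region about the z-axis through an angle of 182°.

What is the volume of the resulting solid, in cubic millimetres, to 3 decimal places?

Volume = 18417.607 mm³

Profile (r,z), 10 vertices: (1.5,30.5) (3.5,12.5) (7.5,4) (10,0.5) (14.5,1.5) (17,5) (19,16) (19.5,32) (19,38) (4,35)
edge 0: (1.5,30.5)→(3.5,12.5)  cross = 1.5·12.5 − 3.5·30.5 = -88.0000; (r_i+r_j)·cross = 5·-88.0000 = -440.0000
edge 1: (3.5,12.5)→(7.5,4)  cross = 3.5·4 − 7.5·12.5 = -79.7500; (r_i+r_j)·cross = 11·-79.7500 = -877.2500
edge 2: (7.5,4)→(10,0.5)  cross = 7.5·0.5 − 10·4 = -36.2500; (r_i+r_j)·cross = 17.5·-36.2500 = -634.3750
edge 3: (10,0.5)→(14.5,1.5)  cross = 10·1.5 − 14.5·0.5 = 7.7500; (r_i+r_j)·cross = 24.5·7.7500 = 189.8750
edge 4: (14.5,1.5)→(17,5)  cross = 14.5·5 − 17·1.5 = 47.0000; (r_i+r_j)·cross = 31.5·47.0000 = 1480.5000
edge 5: (17,5)→(19,16)  cross = 17·16 − 19·5 = 177.0000; (r_i+r_j)·cross = 36·177.0000 = 6372.0000
edge 6: (19,16)→(19.5,32)  cross = 19·32 − 19.5·16 = 296.0000; (r_i+r_j)·cross = 38.5·296.0000 = 11396.0000
edge 7: (19.5,32)→(19,38)  cross = 19.5·38 − 19·32 = 133.0000; (r_i+r_j)·cross = 38.5·133.0000 = 5120.5000
edge 8: (19,38)→(4,35)  cross = 19·35 − 4·38 = 513.0000; (r_i+r_j)·cross = 23·513.0000 = 11799.0000
edge 9: (4,35)→(1.5,30.5)  cross = 4·30.5 − 1.5·35 = 69.5000; (r_i+r_j)·cross = 5.5·69.5000 = 382.2500
Σcross = 1039.2500 → A = |Σcross|/2 = 519.6250 mm²
Σ(r_i+r_j)·cross = 34788.5000 → first moment M = |Σ|/6 = 5798.0833
R_c = M/A = 5798.0833/519.6250 = 11.1582 mm
θ = 182° = 3.176499 rad
V = θ·R_c·A = 3.176499·11.1582·519.6250 = 18417.607 mm³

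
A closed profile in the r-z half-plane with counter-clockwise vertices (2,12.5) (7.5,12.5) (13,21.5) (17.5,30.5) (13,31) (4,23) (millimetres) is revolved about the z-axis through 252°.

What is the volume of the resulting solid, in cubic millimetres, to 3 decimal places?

Volume = 5417.794 mm³

Profile (r,z), 6 vertices: (2,12.5) (7.5,12.5) (13,21.5) (17.5,30.5) (13,31) (4,23)
edge 0: (2,12.5)→(7.5,12.5)  cross = 2·12.5 − 7.5·12.5 = -68.7500; (r_i+r_j)·cross = 9.5·-68.7500 = -653.1250
edge 1: (7.5,12.5)→(13,21.5)  cross = 7.5·21.5 − 13·12.5 = -1.2500; (r_i+r_j)·cross = 20.5·-1.2500 = -25.6250
edge 2: (13,21.5)→(17.5,30.5)  cross = 13·30.5 − 17.5·21.5 = 20.2500; (r_i+r_j)·cross = 30.5·20.2500 = 617.6250
edge 3: (17.5,30.5)→(13,31)  cross = 17.5·31 − 13·30.5 = 146.0000; (r_i+r_j)·cross = 30.5·146.0000 = 4453.0000
edge 4: (13,31)→(4,23)  cross = 13·23 − 4·31 = 175.0000; (r_i+r_j)·cross = 17·175.0000 = 2975.0000
edge 5: (4,23)→(2,12.5)  cross = 4·12.5 − 2·23 = 4.0000; (r_i+r_j)·cross = 6·4.0000 = 24.0000
Σcross = 275.2500 → A = |Σcross|/2 = 137.6250 mm²
Σ(r_i+r_j)·cross = 7390.8750 → first moment M = |Σ|/6 = 1231.8125
R_c = M/A = 1231.8125/137.6250 = 8.9505 mm
θ = 252° = 4.398230 rad
V = θ·R_c·A = 4.398230·8.9505·137.6250 = 5417.794 mm³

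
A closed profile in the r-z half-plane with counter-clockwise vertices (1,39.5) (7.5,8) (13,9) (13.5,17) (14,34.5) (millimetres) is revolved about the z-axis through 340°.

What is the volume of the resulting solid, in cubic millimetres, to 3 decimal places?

Volume = 13330.999 mm³

Profile (r,z), 5 vertices: (1,39.5) (7.5,8) (13,9) (13.5,17) (14,34.5)
edge 0: (1,39.5)→(7.5,8)  cross = 1·8 − 7.5·39.5 = -288.2500; (r_i+r_j)·cross = 8.5·-288.2500 = -2450.1250
edge 1: (7.5,8)→(13,9)  cross = 7.5·9 − 13·8 = -36.5000; (r_i+r_j)·cross = 20.5·-36.5000 = -748.2500
edge 2: (13,9)→(13.5,17)  cross = 13·17 − 13.5·9 = 99.5000; (r_i+r_j)·cross = 26.5·99.5000 = 2636.7500
edge 3: (13.5,17)→(14,34.5)  cross = 13.5·34.5 − 14·17 = 227.7500; (r_i+r_j)·cross = 27.5·227.7500 = 6263.1250
edge 4: (14,34.5)→(1,39.5)  cross = 14·39.5 − 1·34.5 = 518.5000; (r_i+r_j)·cross = 15·518.5000 = 7777.5000
Σcross = 521.0000 → A = |Σcross|/2 = 260.5000 mm²
Σ(r_i+r_j)·cross = 13479.0000 → first moment M = |Σ|/6 = 2246.5000
R_c = M/A = 2246.5000/260.5000 = 8.6238 mm
θ = 340° = 5.934119 rad
V = θ·R_c·A = 5.934119·8.6238·260.5000 = 13330.999 mm³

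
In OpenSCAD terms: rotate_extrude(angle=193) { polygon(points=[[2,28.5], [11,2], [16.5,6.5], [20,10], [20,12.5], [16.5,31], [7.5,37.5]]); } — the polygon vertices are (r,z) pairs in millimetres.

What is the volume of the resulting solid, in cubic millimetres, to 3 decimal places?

Volume = 14598.314 mm³

Profile (r,z), 7 vertices: (2,28.5) (11,2) (16.5,6.5) (20,10) (20,12.5) (16.5,31) (7.5,37.5)
edge 0: (2,28.5)→(11,2)  cross = 2·2 − 11·28.5 = -309.5000; (r_i+r_j)·cross = 13·-309.5000 = -4023.5000
edge 1: (11,2)→(16.5,6.5)  cross = 11·6.5 − 16.5·2 = 38.5000; (r_i+r_j)·cross = 27.5·38.5000 = 1058.7500
edge 2: (16.5,6.5)→(20,10)  cross = 16.5·10 − 20·6.5 = 35.0000; (r_i+r_j)·cross = 36.5·35.0000 = 1277.5000
edge 3: (20,10)→(20,12.5)  cross = 20·12.5 − 20·10 = 50.0000; (r_i+r_j)·cross = 40·50.0000 = 2000.0000
edge 4: (20,12.5)→(16.5,31)  cross = 20·31 − 16.5·12.5 = 413.7500; (r_i+r_j)·cross = 36.5·413.7500 = 15101.8750
edge 5: (16.5,31)→(7.5,37.5)  cross = 16.5·37.5 − 7.5·31 = 386.2500; (r_i+r_j)·cross = 24·386.2500 = 9270.0000
edge 6: (7.5,37.5)→(2,28.5)  cross = 7.5·28.5 − 2·37.5 = 138.7500; (r_i+r_j)·cross = 9.5·138.7500 = 1318.1250
Σcross = 752.7500 → A = |Σcross|/2 = 376.3750 mm²
Σ(r_i+r_j)·cross = 26002.7500 → first moment M = |Σ|/6 = 4333.7917
R_c = M/A = 4333.7917/376.3750 = 11.5146 mm
θ = 193° = 3.368485 rad
V = θ·R_c·A = 3.368485·11.5146·376.3750 = 14598.314 mm³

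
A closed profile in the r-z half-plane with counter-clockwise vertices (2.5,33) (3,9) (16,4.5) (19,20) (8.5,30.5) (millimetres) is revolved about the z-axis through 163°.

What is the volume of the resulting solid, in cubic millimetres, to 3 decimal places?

Profile (r,z), 5 vertices: (2.5,33) (3,9) (16,4.5) (19,20) (8.5,30.5)
edge 0: (2.5,33)→(3,9)  cross = 2.5·9 − 3·33 = -76.5000; (r_i+r_j)·cross = 5.5·-76.5000 = -420.7500
edge 1: (3,9)→(16,4.5)  cross = 3·4.5 − 16·9 = -130.5000; (r_i+r_j)·cross = 19·-130.5000 = -2479.5000
edge 2: (16,4.5)→(19,20)  cross = 16·20 − 19·4.5 = 234.5000; (r_i+r_j)·cross = 35·234.5000 = 8207.5000
edge 3: (19,20)→(8.5,30.5)  cross = 19·30.5 − 8.5·20 = 409.5000; (r_i+r_j)·cross = 27.5·409.5000 = 11261.2500
edge 4: (8.5,30.5)→(2.5,33)  cross = 8.5·33 − 2.5·30.5 = 204.2500; (r_i+r_j)·cross = 11·204.2500 = 2246.7500
Σcross = 641.2500 → A = |Σcross|/2 = 320.6250 mm²
Σ(r_i+r_j)·cross = 18815.2500 → first moment M = |Σ|/6 = 3135.8750
R_c = M/A = 3135.8750/320.6250 = 9.7805 mm
θ = 163° = 2.844887 rad
V = θ·R_c·A = 2.844887·9.7805·320.6250 = 8921.209 mm³

Volume = 8921.209 mm³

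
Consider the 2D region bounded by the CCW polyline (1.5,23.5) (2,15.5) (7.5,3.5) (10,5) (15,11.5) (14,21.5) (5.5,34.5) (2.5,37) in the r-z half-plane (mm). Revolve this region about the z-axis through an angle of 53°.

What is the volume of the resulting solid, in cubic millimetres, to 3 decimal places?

Profile (r,z), 8 vertices: (1.5,23.5) (2,15.5) (7.5,3.5) (10,5) (15,11.5) (14,21.5) (5.5,34.5) (2.5,37)
edge 0: (1.5,23.5)→(2,15.5)  cross = 1.5·15.5 − 2·23.5 = -23.7500; (r_i+r_j)·cross = 3.5·-23.7500 = -83.1250
edge 1: (2,15.5)→(7.5,3.5)  cross = 2·3.5 − 7.5·15.5 = -109.2500; (r_i+r_j)·cross = 9.5·-109.2500 = -1037.8750
edge 2: (7.5,3.5)→(10,5)  cross = 7.5·5 − 10·3.5 = 2.5000; (r_i+r_j)·cross = 17.5·2.5000 = 43.7500
edge 3: (10,5)→(15,11.5)  cross = 10·11.5 − 15·5 = 40.0000; (r_i+r_j)·cross = 25·40.0000 = 1000.0000
edge 4: (15,11.5)→(14,21.5)  cross = 15·21.5 − 14·11.5 = 161.5000; (r_i+r_j)·cross = 29·161.5000 = 4683.5000
edge 5: (14,21.5)→(5.5,34.5)  cross = 14·34.5 − 5.5·21.5 = 364.7500; (r_i+r_j)·cross = 19.5·364.7500 = 7112.6250
edge 6: (5.5,34.5)→(2.5,37)  cross = 5.5·37 − 2.5·34.5 = 117.2500; (r_i+r_j)·cross = 8·117.2500 = 938.0000
edge 7: (2.5,37)→(1.5,23.5)  cross = 2.5·23.5 − 1.5·37 = 3.2500; (r_i+r_j)·cross = 4·3.2500 = 13.0000
Σcross = 556.2500 → A = |Σcross|/2 = 278.1250 mm²
Σ(r_i+r_j)·cross = 12669.8750 → first moment M = |Σ|/6 = 2111.6458
R_c = M/A = 2111.6458/278.1250 = 7.5924 mm
θ = 53° = 0.925025 rad
V = θ·R_c·A = 0.925025·7.5924·278.1250 = 1953.324 mm³

Volume = 1953.324 mm³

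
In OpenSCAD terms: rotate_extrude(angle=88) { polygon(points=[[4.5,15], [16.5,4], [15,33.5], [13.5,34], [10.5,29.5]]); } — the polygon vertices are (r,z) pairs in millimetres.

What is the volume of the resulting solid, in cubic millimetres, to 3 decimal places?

Volume = 3509.316 mm³

Profile (r,z), 5 vertices: (4.5,15) (16.5,4) (15,33.5) (13.5,34) (10.5,29.5)
edge 0: (4.5,15)→(16.5,4)  cross = 4.5·4 − 16.5·15 = -229.5000; (r_i+r_j)·cross = 21·-229.5000 = -4819.5000
edge 1: (16.5,4)→(15,33.5)  cross = 16.5·33.5 − 15·4 = 492.7500; (r_i+r_j)·cross = 31.5·492.7500 = 15521.6250
edge 2: (15,33.5)→(13.5,34)  cross = 15·34 − 13.5·33.5 = 57.7500; (r_i+r_j)·cross = 28.5·57.7500 = 1645.8750
edge 3: (13.5,34)→(10.5,29.5)  cross = 13.5·29.5 − 10.5·34 = 41.2500; (r_i+r_j)·cross = 24·41.2500 = 990.0000
edge 4: (10.5,29.5)→(4.5,15)  cross = 10.5·15 − 4.5·29.5 = 24.7500; (r_i+r_j)·cross = 15·24.7500 = 371.2500
Σcross = 387.0000 → A = |Σcross|/2 = 193.5000 mm²
Σ(r_i+r_j)·cross = 13709.2500 → first moment M = |Σ|/6 = 2284.8750
R_c = M/A = 2284.8750/193.5000 = 11.8081 mm
θ = 88° = 1.535890 rad
V = θ·R_c·A = 1.535890·11.8081·193.5000 = 3509.316 mm³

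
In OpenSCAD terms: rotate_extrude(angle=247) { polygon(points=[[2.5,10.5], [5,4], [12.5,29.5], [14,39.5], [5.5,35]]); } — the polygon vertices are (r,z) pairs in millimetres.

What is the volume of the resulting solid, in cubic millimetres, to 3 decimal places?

Volume = 6184.795 mm³

Profile (r,z), 5 vertices: (2.5,10.5) (5,4) (12.5,29.5) (14,39.5) (5.5,35)
edge 0: (2.5,10.5)→(5,4)  cross = 2.5·4 − 5·10.5 = -42.5000; (r_i+r_j)·cross = 7.5·-42.5000 = -318.7500
edge 1: (5,4)→(12.5,29.5)  cross = 5·29.5 − 12.5·4 = 97.5000; (r_i+r_j)·cross = 17.5·97.5000 = 1706.2500
edge 2: (12.5,29.5)→(14,39.5)  cross = 12.5·39.5 − 14·29.5 = 80.7500; (r_i+r_j)·cross = 26.5·80.7500 = 2139.8750
edge 3: (14,39.5)→(5.5,35)  cross = 14·35 − 5.5·39.5 = 272.7500; (r_i+r_j)·cross = 19.5·272.7500 = 5318.6250
edge 4: (5.5,35)→(2.5,10.5)  cross = 5.5·10.5 − 2.5·35 = -29.7500; (r_i+r_j)·cross = 8·-29.7500 = -238.0000
Σcross = 378.7500 → A = |Σcross|/2 = 189.3750 mm²
Σ(r_i+r_j)·cross = 8608.0000 → first moment M = |Σ|/6 = 1434.6667
R_c = M/A = 1434.6667/189.3750 = 7.5758 mm
θ = 247° = 4.310963 rad
V = θ·R_c·A = 4.310963·7.5758·189.3750 = 6184.795 mm³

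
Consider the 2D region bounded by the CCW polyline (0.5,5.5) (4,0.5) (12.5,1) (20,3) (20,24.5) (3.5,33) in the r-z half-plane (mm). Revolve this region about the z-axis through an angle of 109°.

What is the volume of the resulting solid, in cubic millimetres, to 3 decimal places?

Volume = 9873.383 mm³

Profile (r,z), 6 vertices: (0.5,5.5) (4,0.5) (12.5,1) (20,3) (20,24.5) (3.5,33)
edge 0: (0.5,5.5)→(4,0.5)  cross = 0.5·0.5 − 4·5.5 = -21.7500; (r_i+r_j)·cross = 4.5·-21.7500 = -97.8750
edge 1: (4,0.5)→(12.5,1)  cross = 4·1 − 12.5·0.5 = -2.2500; (r_i+r_j)·cross = 16.5·-2.2500 = -37.1250
edge 2: (12.5,1)→(20,3)  cross = 12.5·3 − 20·1 = 17.5000; (r_i+r_j)·cross = 32.5·17.5000 = 568.7500
edge 3: (20,3)→(20,24.5)  cross = 20·24.5 − 20·3 = 430.0000; (r_i+r_j)·cross = 40·430.0000 = 17200.0000
edge 4: (20,24.5)→(3.5,33)  cross = 20·33 − 3.5·24.5 = 574.2500; (r_i+r_j)·cross = 23.5·574.2500 = 13494.8750
edge 5: (3.5,33)→(0.5,5.5)  cross = 3.5·5.5 − 0.5·33 = 2.7500; (r_i+r_j)·cross = 4·2.7500 = 11.0000
Σcross = 1000.5000 → A = |Σcross|/2 = 500.2500 mm²
Σ(r_i+r_j)·cross = 31139.6250 → first moment M = |Σ|/6 = 5189.9375
R_c = M/A = 5189.9375/500.2500 = 10.3747 mm
θ = 109° = 1.902409 rad
V = θ·R_c·A = 1.902409·10.3747·500.2500 = 9873.383 mm³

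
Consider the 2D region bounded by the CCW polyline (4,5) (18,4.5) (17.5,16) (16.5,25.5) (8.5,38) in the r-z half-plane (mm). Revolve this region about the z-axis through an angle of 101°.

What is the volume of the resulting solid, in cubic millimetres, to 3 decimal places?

Profile (r,z), 5 vertices: (4,5) (18,4.5) (17.5,16) (16.5,25.5) (8.5,38)
edge 0: (4,5)→(18,4.5)  cross = 4·4.5 − 18·5 = -72.0000; (r_i+r_j)·cross = 22·-72.0000 = -1584.0000
edge 1: (18,4.5)→(17.5,16)  cross = 18·16 − 17.5·4.5 = 209.2500; (r_i+r_j)·cross = 35.5·209.2500 = 7428.3750
edge 2: (17.5,16)→(16.5,25.5)  cross = 17.5·25.5 − 16.5·16 = 182.2500; (r_i+r_j)·cross = 34·182.2500 = 6196.5000
edge 3: (16.5,25.5)→(8.5,38)  cross = 16.5·38 − 8.5·25.5 = 410.2500; (r_i+r_j)·cross = 25·410.2500 = 10256.2500
edge 4: (8.5,38)→(4,5)  cross = 8.5·5 − 4·38 = -109.5000; (r_i+r_j)·cross = 12.5·-109.5000 = -1368.7500
Σcross = 620.2500 → A = |Σcross|/2 = 310.1250 mm²
Σ(r_i+r_j)·cross = 20928.3750 → first moment M = |Σ|/6 = 3488.0625
R_c = M/A = 3488.0625/310.1250 = 11.2473 mm
θ = 101° = 1.762783 rad
V = θ·R_c·A = 1.762783·11.2473·310.1250 = 6148.696 mm³

Volume = 6148.696 mm³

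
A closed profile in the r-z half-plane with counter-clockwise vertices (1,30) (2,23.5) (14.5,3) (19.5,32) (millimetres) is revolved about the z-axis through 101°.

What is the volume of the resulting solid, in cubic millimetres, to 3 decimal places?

Volume = 5726.289 mm³

Profile (r,z), 4 vertices: (1,30) (2,23.5) (14.5,3) (19.5,32)
edge 0: (1,30)→(2,23.5)  cross = 1·23.5 − 2·30 = -36.5000; (r_i+r_j)·cross = 3·-36.5000 = -109.5000
edge 1: (2,23.5)→(14.5,3)  cross = 2·3 − 14.5·23.5 = -334.7500; (r_i+r_j)·cross = 16.5·-334.7500 = -5523.3750
edge 2: (14.5,3)→(19.5,32)  cross = 14.5·32 − 19.5·3 = 405.5000; (r_i+r_j)·cross = 34·405.5000 = 13787.0000
edge 3: (19.5,32)→(1,30)  cross = 19.5·30 − 1·32 = 553.0000; (r_i+r_j)·cross = 20.5·553.0000 = 11336.5000
Σcross = 587.2500 → A = |Σcross|/2 = 293.6250 mm²
Σ(r_i+r_j)·cross = 19490.6250 → first moment M = |Σ|/6 = 3248.4375
R_c = M/A = 3248.4375/293.6250 = 11.0632 mm
θ = 101° = 1.762783 rad
V = θ·R_c·A = 1.762783·11.0632·293.6250 = 5726.289 mm³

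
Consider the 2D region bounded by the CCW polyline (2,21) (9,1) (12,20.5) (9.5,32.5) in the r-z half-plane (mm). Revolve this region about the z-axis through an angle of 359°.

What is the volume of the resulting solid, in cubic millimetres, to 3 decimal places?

Volume = 7633.881 mm³

Profile (r,z), 4 vertices: (2,21) (9,1) (12,20.5) (9.5,32.5)
edge 0: (2,21)→(9,1)  cross = 2·1 − 9·21 = -187.0000; (r_i+r_j)·cross = 11·-187.0000 = -2057.0000
edge 1: (9,1)→(12,20.5)  cross = 9·20.5 − 12·1 = 172.5000; (r_i+r_j)·cross = 21·172.5000 = 3622.5000
edge 2: (12,20.5)→(9.5,32.5)  cross = 12·32.5 − 9.5·20.5 = 195.2500; (r_i+r_j)·cross = 21.5·195.2500 = 4197.8750
edge 3: (9.5,32.5)→(2,21)  cross = 9.5·21 − 2·32.5 = 134.5000; (r_i+r_j)·cross = 11.5·134.5000 = 1546.7500
Σcross = 315.2500 → A = |Σcross|/2 = 157.6250 mm²
Σ(r_i+r_j)·cross = 7310.1250 → first moment M = |Σ|/6 = 1218.3542
R_c = M/A = 1218.3542/157.6250 = 7.7294 mm
θ = 359° = 6.265732 rad
V = θ·R_c·A = 6.265732·7.7294·157.6250 = 7633.881 mm³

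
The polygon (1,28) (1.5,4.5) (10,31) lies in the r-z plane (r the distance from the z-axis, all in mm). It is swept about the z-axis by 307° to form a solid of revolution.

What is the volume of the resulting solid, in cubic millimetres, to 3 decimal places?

Volume = 2377.684 mm³

Profile (r,z), 3 vertices: (1,28) (1.5,4.5) (10,31)
edge 0: (1,28)→(1.5,4.5)  cross = 1·4.5 − 1.5·28 = -37.5000; (r_i+r_j)·cross = 2.5·-37.5000 = -93.7500
edge 1: (1.5,4.5)→(10,31)  cross = 1.5·31 − 10·4.5 = 1.5000; (r_i+r_j)·cross = 11.5·1.5000 = 17.2500
edge 2: (10,31)→(1,28)  cross = 10·28 − 1·31 = 249.0000; (r_i+r_j)·cross = 11·249.0000 = 2739.0000
Σcross = 213.0000 → A = |Σcross|/2 = 106.5000 mm²
Σ(r_i+r_j)·cross = 2662.5000 → first moment M = |Σ|/6 = 443.7500
R_c = M/A = 443.7500/106.5000 = 4.1667 mm
θ = 307° = 5.358161 rad
V = θ·R_c·A = 5.358161·4.1667·106.5000 = 2377.684 mm³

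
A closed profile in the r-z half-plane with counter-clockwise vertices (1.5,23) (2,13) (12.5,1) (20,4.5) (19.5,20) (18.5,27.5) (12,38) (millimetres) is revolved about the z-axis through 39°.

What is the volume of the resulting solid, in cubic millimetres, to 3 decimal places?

Profile (r,z), 7 vertices: (1.5,23) (2,13) (12.5,1) (20,4.5) (19.5,20) (18.5,27.5) (12,38)
edge 0: (1.5,23)→(2,13)  cross = 1.5·13 − 2·23 = -26.5000; (r_i+r_j)·cross = 3.5·-26.5000 = -92.7500
edge 1: (2,13)→(12.5,1)  cross = 2·1 − 12.5·13 = -160.5000; (r_i+r_j)·cross = 14.5·-160.5000 = -2327.2500
edge 2: (12.5,1)→(20,4.5)  cross = 12.5·4.5 − 20·1 = 36.2500; (r_i+r_j)·cross = 32.5·36.2500 = 1178.1250
edge 3: (20,4.5)→(19.5,20)  cross = 20·20 − 19.5·4.5 = 312.2500; (r_i+r_j)·cross = 39.5·312.2500 = 12333.8750
edge 4: (19.5,20)→(18.5,27.5)  cross = 19.5·27.5 − 18.5·20 = 166.2500; (r_i+r_j)·cross = 38·166.2500 = 6317.5000
edge 5: (18.5,27.5)→(12,38)  cross = 18.5·38 − 12·27.5 = 373.0000; (r_i+r_j)·cross = 30.5·373.0000 = 11376.5000
edge 6: (12,38)→(1.5,23)  cross = 12·23 − 1.5·38 = 219.0000; (r_i+r_j)·cross = 13.5·219.0000 = 2956.5000
Σcross = 919.7500 → A = |Σcross|/2 = 459.8750 mm²
Σ(r_i+r_j)·cross = 31742.5000 → first moment M = |Σ|/6 = 5290.4167
R_c = M/A = 5290.4167/459.8750 = 11.5040 mm
θ = 39° = 0.680678 rad
V = θ·R_c·A = 0.680678·11.5040·459.8750 = 3601.072 mm³

Volume = 3601.072 mm³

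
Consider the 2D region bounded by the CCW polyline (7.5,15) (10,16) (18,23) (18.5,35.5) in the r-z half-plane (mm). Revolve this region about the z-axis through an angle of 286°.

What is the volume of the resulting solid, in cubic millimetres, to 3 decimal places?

Volume = 4938.605 mm³

Profile (r,z), 4 vertices: (7.5,15) (10,16) (18,23) (18.5,35.5)
edge 0: (7.5,15)→(10,16)  cross = 7.5·16 − 10·15 = -30.0000; (r_i+r_j)·cross = 17.5·-30.0000 = -525.0000
edge 1: (10,16)→(18,23)  cross = 10·23 − 18·16 = -58.0000; (r_i+r_j)·cross = 28·-58.0000 = -1624.0000
edge 2: (18,23)→(18.5,35.5)  cross = 18·35.5 − 18.5·23 = 213.5000; (r_i+r_j)·cross = 36.5·213.5000 = 7792.7500
edge 3: (18.5,35.5)→(7.5,15)  cross = 18.5·15 − 7.5·35.5 = 11.2500; (r_i+r_j)·cross = 26·11.2500 = 292.5000
Σcross = 136.7500 → A = |Σcross|/2 = 68.3750 mm²
Σ(r_i+r_j)·cross = 5936.2500 → first moment M = |Σ|/6 = 989.3750
R_c = M/A = 989.3750/68.3750 = 14.4698 mm
θ = 286° = 4.991642 rad
V = θ·R_c·A = 4.991642·14.4698·68.3750 = 4938.605 mm³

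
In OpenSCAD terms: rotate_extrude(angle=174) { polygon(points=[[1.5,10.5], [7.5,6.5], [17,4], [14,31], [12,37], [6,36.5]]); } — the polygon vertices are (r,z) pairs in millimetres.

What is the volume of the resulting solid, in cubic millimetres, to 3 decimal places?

Volume = 9998.208 mm³

Profile (r,z), 6 vertices: (1.5,10.5) (7.5,6.5) (17,4) (14,31) (12,37) (6,36.5)
edge 0: (1.5,10.5)→(7.5,6.5)  cross = 1.5·6.5 − 7.5·10.5 = -69.0000; (r_i+r_j)·cross = 9·-69.0000 = -621.0000
edge 1: (7.5,6.5)→(17,4)  cross = 7.5·4 − 17·6.5 = -80.5000; (r_i+r_j)·cross = 24.5·-80.5000 = -1972.2500
edge 2: (17,4)→(14,31)  cross = 17·31 − 14·4 = 471.0000; (r_i+r_j)·cross = 31·471.0000 = 14601.0000
edge 3: (14,31)→(12,37)  cross = 14·37 − 12·31 = 146.0000; (r_i+r_j)·cross = 26·146.0000 = 3796.0000
edge 4: (12,37)→(6,36.5)  cross = 12·36.5 − 6·37 = 216.0000; (r_i+r_j)·cross = 18·216.0000 = 3888.0000
edge 5: (6,36.5)→(1.5,10.5)  cross = 6·10.5 − 1.5·36.5 = 8.2500; (r_i+r_j)·cross = 7.5·8.2500 = 61.8750
Σcross = 691.7500 → A = |Σcross|/2 = 345.8750 mm²
Σ(r_i+r_j)·cross = 19753.6250 → first moment M = |Σ|/6 = 3292.2708
R_c = M/A = 3292.2708/345.8750 = 9.5187 mm
θ = 174° = 3.036873 rad
V = θ·R_c·A = 3.036873·9.5187·345.8750 = 9998.208 mm³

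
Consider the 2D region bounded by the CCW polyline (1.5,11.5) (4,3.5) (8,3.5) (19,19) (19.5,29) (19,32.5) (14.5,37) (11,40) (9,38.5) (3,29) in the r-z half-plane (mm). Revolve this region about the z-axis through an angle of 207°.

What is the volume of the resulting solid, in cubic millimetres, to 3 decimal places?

Profile (r,z), 10 vertices: (1.5,11.5) (4,3.5) (8,3.5) (19,19) (19.5,29) (19,32.5) (14.5,37) (11,40) (9,38.5) (3,29)
edge 0: (1.5,11.5)→(4,3.5)  cross = 1.5·3.5 − 4·11.5 = -40.7500; (r_i+r_j)·cross = 5.5·-40.7500 = -224.1250
edge 1: (4,3.5)→(8,3.5)  cross = 4·3.5 − 8·3.5 = -14.0000; (r_i+r_j)·cross = 12·-14.0000 = -168.0000
edge 2: (8,3.5)→(19,19)  cross = 8·19 − 19·3.5 = 85.5000; (r_i+r_j)·cross = 27·85.5000 = 2308.5000
edge 3: (19,19)→(19.5,29)  cross = 19·29 − 19.5·19 = 180.5000; (r_i+r_j)·cross = 38.5·180.5000 = 6949.2500
edge 4: (19.5,29)→(19,32.5)  cross = 19.5·32.5 − 19·29 = 82.7500; (r_i+r_j)·cross = 38.5·82.7500 = 3185.8750
edge 5: (19,32.5)→(14.5,37)  cross = 19·37 − 14.5·32.5 = 231.7500; (r_i+r_j)·cross = 33.5·231.7500 = 7763.6250
edge 6: (14.5,37)→(11,40)  cross = 14.5·40 − 11·37 = 173.0000; (r_i+r_j)·cross = 25.5·173.0000 = 4411.5000
edge 7: (11,40)→(9,38.5)  cross = 11·38.5 − 9·40 = 63.5000; (r_i+r_j)·cross = 20·63.5000 = 1270.0000
edge 8: (9,38.5)→(3,29)  cross = 9·29 − 3·38.5 = 145.5000; (r_i+r_j)·cross = 12·145.5000 = 1746.0000
edge 9: (3,29)→(1.5,11.5)  cross = 3·11.5 − 1.5·29 = -9.0000; (r_i+r_j)·cross = 4.5·-9.0000 = -40.5000
Σcross = 898.7500 → A = |Σcross|/2 = 449.3750 mm²
Σ(r_i+r_j)·cross = 27202.1250 → first moment M = |Σ|/6 = 4533.6875
R_c = M/A = 4533.6875/449.3750 = 10.0889 mm
θ = 207° = 3.612832 rad
V = θ·R_c·A = 3.612832·10.0889·449.3750 = 16379.449 mm³

Volume = 16379.449 mm³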